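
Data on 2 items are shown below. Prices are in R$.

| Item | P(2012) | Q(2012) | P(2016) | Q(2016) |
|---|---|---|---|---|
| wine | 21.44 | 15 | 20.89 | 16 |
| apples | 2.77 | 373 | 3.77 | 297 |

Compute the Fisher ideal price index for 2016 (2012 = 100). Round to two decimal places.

125.82

Laspeyres component (base-period weights):
ΣP(2016)Q(2012) = 20.89×15 + 3.77×373 = 313.35 + 1406.21 = 1719.56
ΣP(2012)Q(2012) = 21.44×15 + 2.77×373 = 321.6 + 1033.21 = 1354.81
L = 1719.56 / 1354.81 × 100 = 126.9226
Paasche component (current-period weights):
ΣP(2016)Q(2016) = 20.89×16 + 3.77×297 = 334.24 + 1119.69 = 1453.93
ΣP(2012)Q(2016) = 21.44×16 + 2.77×297 = 343.04 + 822.69 = 1165.73
P = 1453.93 / 1165.73 × 100 = 124.7227
Fisher = √(L × P) = √(126.9226 × 124.7227) = 125.8178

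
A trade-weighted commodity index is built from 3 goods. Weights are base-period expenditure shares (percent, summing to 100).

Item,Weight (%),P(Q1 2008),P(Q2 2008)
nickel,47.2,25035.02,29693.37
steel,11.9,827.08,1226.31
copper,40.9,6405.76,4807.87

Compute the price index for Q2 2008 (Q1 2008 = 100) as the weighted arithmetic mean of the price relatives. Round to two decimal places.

104.32

nickel: 47.2 × (29693.37/25035.02) = 47.2 × 1.186073 = 55.9827
steel: 11.9 × (1226.31/827.08) = 11.9 × 1.482698 = 17.6441
copper: 40.9 × (4807.87/6405.76) = 40.9 × 0.750554 = 30.6977
Index = Σ wᵢ·(p₁ᵢ/p₀ᵢ) = 55.9827 + 17.6441 + 30.6977 = 104.3244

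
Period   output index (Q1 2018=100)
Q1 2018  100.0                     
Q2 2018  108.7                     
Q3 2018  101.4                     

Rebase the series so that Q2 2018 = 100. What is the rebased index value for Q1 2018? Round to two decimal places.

92.00

Rebased(Q1 2018) = 100.0 / 108.7 × 100 = 91.9963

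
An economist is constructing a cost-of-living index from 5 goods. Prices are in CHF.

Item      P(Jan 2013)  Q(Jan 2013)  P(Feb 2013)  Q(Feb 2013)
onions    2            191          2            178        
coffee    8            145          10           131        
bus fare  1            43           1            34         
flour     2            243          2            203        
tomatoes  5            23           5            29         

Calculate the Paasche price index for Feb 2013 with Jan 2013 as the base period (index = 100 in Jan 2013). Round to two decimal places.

113.17

Paasche price index uses current-period quantities as weights.
ΣP(Feb 2013)·Q(Feb 2013) = 2×178 + 10×131 + 1×34 + 2×203 + 5×29 = 356 + 1310 + 34 + 406 + 145 = 2251
ΣP(Jan 2013)·Q(Feb 2013) = 2×178 + 8×131 + 1×34 + 2×203 + 5×29 = 356 + 1048 + 34 + 406 + 145 = 1989
Index = 2251 / 1989 × 100 = 113.1724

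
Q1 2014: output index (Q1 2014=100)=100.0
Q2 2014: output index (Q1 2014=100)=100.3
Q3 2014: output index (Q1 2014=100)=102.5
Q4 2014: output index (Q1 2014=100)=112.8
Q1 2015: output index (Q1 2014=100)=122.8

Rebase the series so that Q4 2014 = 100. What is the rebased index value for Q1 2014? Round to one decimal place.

Rebased(Q1 2014) = 100.0 / 112.8 × 100 = 88.6525

88.7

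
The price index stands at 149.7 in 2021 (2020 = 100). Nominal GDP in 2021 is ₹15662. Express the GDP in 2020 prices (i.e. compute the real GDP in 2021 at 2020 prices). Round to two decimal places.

Real = Nominal ÷ (Index/100) = 15662 ÷ (149.7/100)
     = 15662 ÷ 1.497 = 10462.2578

10462.26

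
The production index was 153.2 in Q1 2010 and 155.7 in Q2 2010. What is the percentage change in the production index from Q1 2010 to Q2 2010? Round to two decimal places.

Change = (155.7 − 153.2) / 153.2 × 100
       = 2.5 / 153.2 × 100 = 1.6319%

1.63%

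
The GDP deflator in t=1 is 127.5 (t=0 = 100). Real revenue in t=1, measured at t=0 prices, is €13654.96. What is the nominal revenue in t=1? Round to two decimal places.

17410.07

Nominal = Real × (Index/100) = 13654.96 × (127.5/100)
        = 13654.96 × 1.275 = 17410.0740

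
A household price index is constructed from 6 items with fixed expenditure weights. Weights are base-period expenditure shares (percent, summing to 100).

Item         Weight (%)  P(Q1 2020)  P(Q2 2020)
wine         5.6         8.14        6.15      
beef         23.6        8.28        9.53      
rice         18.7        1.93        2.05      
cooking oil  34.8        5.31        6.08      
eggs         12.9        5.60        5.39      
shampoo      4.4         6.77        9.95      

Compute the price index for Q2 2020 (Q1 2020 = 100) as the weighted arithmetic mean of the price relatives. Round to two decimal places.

wine: 5.6 × (6.15/8.14) = 5.6 × 0.755528 = 4.2310
beef: 23.6 × (9.53/8.28) = 23.6 × 1.150966 = 27.1628
rice: 18.7 × (2.05/1.93) = 18.7 × 1.062176 = 19.8627
cooking oil: 34.8 × (6.08/5.31) = 34.8 × 1.145009 = 39.8463
eggs: 12.9 × (5.39/5.60) = 12.9 × 0.962500 = 12.4162
shampoo: 4.4 × (9.95/6.77) = 4.4 × 1.469719 = 6.4668
Index = Σ wᵢ·(p₁ᵢ/p₀ᵢ) = 4.2310 + 27.1628 + 19.8627 + 39.8463 + 12.4162 + 6.4668 = 109.9858

109.99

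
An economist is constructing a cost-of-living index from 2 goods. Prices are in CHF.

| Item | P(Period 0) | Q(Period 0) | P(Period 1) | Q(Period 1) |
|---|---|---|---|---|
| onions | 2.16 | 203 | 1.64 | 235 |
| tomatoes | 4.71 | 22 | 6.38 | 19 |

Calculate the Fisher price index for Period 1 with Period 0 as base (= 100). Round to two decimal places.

86.07

Laspeyres component (base-period weights):
ΣP(Period 1)Q(Period 0) = 1.64×203 + 6.38×22 = 332.92 + 140.36 = 473.28
ΣP(Period 0)Q(Period 0) = 2.16×203 + 4.71×22 = 438.48 + 103.62 = 542.1
L = 473.28 / 542.1 × 100 = 87.3049
Paasche component (current-period weights):
ΣP(Period 1)Q(Period 1) = 1.64×235 + 6.38×19 = 385.4 + 121.22 = 506.62
ΣP(Period 0)Q(Period 1) = 2.16×235 + 4.71×19 = 507.6 + 89.49 = 597.09
P = 506.62 / 597.09 × 100 = 84.8482
Fisher = √(L × P) = √(87.3049 × 84.8482) = 86.0678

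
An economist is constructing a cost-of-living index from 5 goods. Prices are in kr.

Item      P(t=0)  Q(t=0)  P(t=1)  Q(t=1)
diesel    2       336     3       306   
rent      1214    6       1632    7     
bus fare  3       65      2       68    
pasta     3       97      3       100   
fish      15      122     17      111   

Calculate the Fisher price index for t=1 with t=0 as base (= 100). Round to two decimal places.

Laspeyres component (base-period weights):
ΣP(t=1)Q(t=0) = 3×336 + 1632×6 + 2×65 + 3×97 + 17×122 = 1008 + 9792 + 130 + 291 + 2074 = 13295
ΣP(t=0)Q(t=0) = 2×336 + 1214×6 + 3×65 + 3×97 + 15×122 = 672 + 7284 + 195 + 291 + 1830 = 10272
L = 13295 / 10272 × 100 = 129.4295
Paasche component (current-period weights):
ΣP(t=1)Q(t=1) = 3×306 + 1632×7 + 2×68 + 3×100 + 17×111 = 918 + 11424 + 136 + 300 + 1887 = 14665
ΣP(t=0)Q(t=1) = 2×306 + 1214×7 + 3×68 + 3×100 + 15×111 = 612 + 8498 + 204 + 300 + 1665 = 11279
P = 14665 / 11279 × 100 = 130.0204
Fisher = √(L × P) = √(129.4295 × 130.0204) = 129.7246

129.72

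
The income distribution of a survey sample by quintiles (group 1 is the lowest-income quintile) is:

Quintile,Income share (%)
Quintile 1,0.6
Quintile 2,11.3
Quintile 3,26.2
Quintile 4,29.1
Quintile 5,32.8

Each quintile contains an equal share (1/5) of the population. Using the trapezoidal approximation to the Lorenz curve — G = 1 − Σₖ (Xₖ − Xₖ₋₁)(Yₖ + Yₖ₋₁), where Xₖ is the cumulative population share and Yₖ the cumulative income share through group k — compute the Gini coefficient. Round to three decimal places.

0.329

Cumulative income shares Yₖ: 0.0060, 0.1190, 0.3810, 0.6720, 1.0000
Σ (Xₖ−Xₖ₋₁)(Yₖ+Yₖ₋₁) = (1/5)(0.0060+0.0000) + (1/5)(0.1190+0.0060) + (1/5)(0.3810+0.1190) + (1/5)(0.6720+0.3810) + (1/5)(1.0000+0.6720)
  = 0.0012 + 0.0250 + 0.1000 + 0.2106 + 0.3344 = 0.6712
G = 1 − 0.6712 = 0.3288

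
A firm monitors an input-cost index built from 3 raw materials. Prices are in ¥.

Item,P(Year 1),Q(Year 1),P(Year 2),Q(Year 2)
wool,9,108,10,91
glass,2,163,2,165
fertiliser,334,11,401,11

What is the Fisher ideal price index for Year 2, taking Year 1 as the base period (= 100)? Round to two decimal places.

117.08

Laspeyres component (base-period weights):
ΣP(Year 2)Q(Year 1) = 10×108 + 2×163 + 401×11 = 1080 + 326 + 4411 = 5817
ΣP(Year 1)Q(Year 1) = 9×108 + 2×163 + 334×11 = 972 + 326 + 3674 = 4972
L = 5817 / 4972 × 100 = 116.9952
Paasche component (current-period weights):
ΣP(Year 2)Q(Year 2) = 10×91 + 2×165 + 401×11 = 910 + 330 + 4411 = 5651
ΣP(Year 1)Q(Year 2) = 9×91 + 2×165 + 334×11 = 819 + 330 + 3674 = 4823
P = 5651 / 4823 × 100 = 117.1677
Fisher = √(L × P) = √(116.9952 × 117.1677) = 117.0814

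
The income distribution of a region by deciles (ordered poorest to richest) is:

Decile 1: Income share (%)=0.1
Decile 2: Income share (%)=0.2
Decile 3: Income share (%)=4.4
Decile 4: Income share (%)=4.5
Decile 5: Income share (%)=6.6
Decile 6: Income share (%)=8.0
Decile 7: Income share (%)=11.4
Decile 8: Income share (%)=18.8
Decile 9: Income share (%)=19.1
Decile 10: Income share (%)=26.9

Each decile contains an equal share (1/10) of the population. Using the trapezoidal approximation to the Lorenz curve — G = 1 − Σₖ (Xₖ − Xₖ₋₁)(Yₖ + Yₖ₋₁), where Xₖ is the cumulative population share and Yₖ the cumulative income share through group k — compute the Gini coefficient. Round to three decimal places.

0.468

Cumulative income shares Yₖ: 0.0010, 0.0030, 0.0470, 0.0920, 0.1580, 0.2380, 0.3520, 0.5400, 0.7310, 1.0000
Σ (Xₖ−Xₖ₋₁)(Yₖ+Yₖ₋₁) = (1/10)(0.0010+0.0000) + (1/10)(0.0030+0.0010) + (1/10)(0.0470+0.0030) + (1/10)(0.0920+0.0470) + (1/10)(0.1580+0.0920) + (1/10)(0.2380+0.1580) + (1/10)(0.3520+0.2380) + (1/10)(0.5400+0.3520) + (1/10)(0.7310+0.5400) + (1/10)(1.0000+0.7310)
  = 0.0001 + 0.0004 + 0.0050 + 0.0139 + 0.0250 + 0.0396 + 0.0590 + 0.0892 + 0.1271 + 0.1731 = 0.5324
G = 1 − 0.5324 = 0.4676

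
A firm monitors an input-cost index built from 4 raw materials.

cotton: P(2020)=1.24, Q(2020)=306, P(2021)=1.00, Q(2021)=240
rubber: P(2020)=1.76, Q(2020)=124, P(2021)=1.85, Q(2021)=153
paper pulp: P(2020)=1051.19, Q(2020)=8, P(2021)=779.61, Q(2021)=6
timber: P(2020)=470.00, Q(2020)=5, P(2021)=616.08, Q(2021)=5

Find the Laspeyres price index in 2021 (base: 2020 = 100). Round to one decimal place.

Laspeyres price index uses base-period quantities as weights.
ΣP(2021)·Q(2020) = 1.00×306 + 1.85×124 + 779.61×8 + 616.08×5 = 306 + 229.4 + 6236.88 + 3080.4 = 9852.68
ΣP(2020)·Q(2020) = 1.24×306 + 1.76×124 + 1051.19×8 + 470.00×5 = 379.44 + 218.24 + 8409.52 + 2350 = 11357.2
Index = 9852.68 / 11357.2 × 100 = 86.7527

86.8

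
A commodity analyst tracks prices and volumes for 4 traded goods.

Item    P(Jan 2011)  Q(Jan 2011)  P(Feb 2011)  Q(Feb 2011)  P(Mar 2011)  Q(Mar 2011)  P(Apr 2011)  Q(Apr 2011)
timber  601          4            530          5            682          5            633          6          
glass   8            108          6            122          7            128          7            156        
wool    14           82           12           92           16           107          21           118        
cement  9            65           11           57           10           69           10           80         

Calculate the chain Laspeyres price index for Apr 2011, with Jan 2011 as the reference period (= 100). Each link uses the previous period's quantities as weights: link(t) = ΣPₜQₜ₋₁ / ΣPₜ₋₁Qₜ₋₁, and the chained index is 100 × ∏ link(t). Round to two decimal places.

Link Jan 2011→Feb 2011:
ΣP(Feb 2011)Q(Jan 2011) = 530×4 + 6×108 + 12×82 + 11×65 = 2120 + 648 + 984 + 715 = 4467
ΣP(Jan 2011)Q(Jan 2011) = 601×4 + 8×108 + 14×82 + 9×65 = 2404 + 864 + 1148 + 585 = 5001
link = 4467/5001 = 0.893221
Link Feb 2011→Mar 2011:
ΣP(Mar 2011)Q(Feb 2011) = 682×5 + 7×122 + 16×92 + 10×57 = 3410 + 854 + 1472 + 570 = 6306
ΣP(Feb 2011)Q(Feb 2011) = 530×5 + 6×122 + 12×92 + 11×57 = 2650 + 732 + 1104 + 627 = 5113
link = 6306/5113 = 1.233327
Link Mar 2011→Apr 2011:
ΣP(Apr 2011)Q(Mar 2011) = 633×5 + 7×128 + 21×107 + 10×69 = 3165 + 896 + 2247 + 690 = 6998
ΣP(Mar 2011)Q(Mar 2011) = 682×5 + 7×128 + 16×107 + 10×69 = 3410 + 896 + 1712 + 690 = 6708
link = 6998/6708 = 1.043232
Chained index = 100 × 0.893221 × 1.233327 × 1.043232 = 114.9260

114.93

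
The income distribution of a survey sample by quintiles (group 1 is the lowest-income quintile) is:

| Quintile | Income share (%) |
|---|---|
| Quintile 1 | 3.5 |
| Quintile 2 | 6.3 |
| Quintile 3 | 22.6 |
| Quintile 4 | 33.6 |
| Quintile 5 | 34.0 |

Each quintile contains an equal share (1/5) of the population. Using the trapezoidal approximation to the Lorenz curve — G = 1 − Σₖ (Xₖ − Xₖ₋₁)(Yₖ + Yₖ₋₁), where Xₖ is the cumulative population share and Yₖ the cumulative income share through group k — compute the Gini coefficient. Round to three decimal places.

0.353

Cumulative income shares Yₖ: 0.0350, 0.0980, 0.3240, 0.6600, 1.0000
Σ (Xₖ−Xₖ₋₁)(Yₖ+Yₖ₋₁) = (1/5)(0.0350+0.0000) + (1/5)(0.0980+0.0350) + (1/5)(0.3240+0.0980) + (1/5)(0.6600+0.3240) + (1/5)(1.0000+0.6600)
  = 0.0070 + 0.0266 + 0.0844 + 0.1968 + 0.3320 = 0.6468
G = 1 − 0.6468 = 0.3532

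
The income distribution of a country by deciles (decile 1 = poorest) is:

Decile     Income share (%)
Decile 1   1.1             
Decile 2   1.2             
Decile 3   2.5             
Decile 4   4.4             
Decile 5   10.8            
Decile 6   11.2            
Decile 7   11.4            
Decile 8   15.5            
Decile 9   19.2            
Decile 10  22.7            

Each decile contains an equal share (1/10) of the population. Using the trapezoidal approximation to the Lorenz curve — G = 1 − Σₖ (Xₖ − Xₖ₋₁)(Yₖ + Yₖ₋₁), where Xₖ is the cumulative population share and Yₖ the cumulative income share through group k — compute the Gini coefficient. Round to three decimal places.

0.407

Cumulative income shares Yₖ: 0.0110, 0.0230, 0.0480, 0.0920, 0.2000, 0.3120, 0.4260, 0.5810, 0.7730, 1.0000
Σ (Xₖ−Xₖ₋₁)(Yₖ+Yₖ₋₁) = (1/10)(0.0110+0.0000) + (1/10)(0.0230+0.0110) + (1/10)(0.0480+0.0230) + (1/10)(0.0920+0.0480) + (1/10)(0.2000+0.0920) + (1/10)(0.3120+0.2000) + (1/10)(0.4260+0.3120) + (1/10)(0.5810+0.4260) + (1/10)(0.7730+0.5810) + (1/10)(1.0000+0.7730)
  = 0.0011 + 0.0034 + 0.0071 + 0.0140 + 0.0292 + 0.0512 + 0.0738 + 0.1007 + 0.1354 + 0.1773 = 0.5932
G = 1 − 0.5932 = 0.4068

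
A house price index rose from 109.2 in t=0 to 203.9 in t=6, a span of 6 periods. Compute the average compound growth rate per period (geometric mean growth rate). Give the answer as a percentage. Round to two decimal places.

Growth factor = (203.9/109.2)^(1/6) = (1.867216)^(1/6) = 1.109683
Growth rate = 1.109683 − 1 = 0.109683 = 10.9683%

10.97%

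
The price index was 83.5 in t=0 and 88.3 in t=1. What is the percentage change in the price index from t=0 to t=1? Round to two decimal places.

5.75%

Change = (88.3 − 83.5) / 83.5 × 100
       = 4.8 / 83.5 × 100 = 5.7485%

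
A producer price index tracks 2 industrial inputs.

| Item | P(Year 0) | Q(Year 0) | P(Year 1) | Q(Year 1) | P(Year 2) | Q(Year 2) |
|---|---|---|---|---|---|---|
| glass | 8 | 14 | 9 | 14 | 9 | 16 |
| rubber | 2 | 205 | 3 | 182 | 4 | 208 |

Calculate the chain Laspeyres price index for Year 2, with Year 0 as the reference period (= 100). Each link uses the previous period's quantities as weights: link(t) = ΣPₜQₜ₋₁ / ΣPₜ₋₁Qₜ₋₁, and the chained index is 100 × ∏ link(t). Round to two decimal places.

180.40

Link Year 0→Year 1:
ΣP(Year 1)Q(Year 0) = 9×14 + 3×205 = 126 + 615 = 741
ΣP(Year 0)Q(Year 0) = 8×14 + 2×205 = 112 + 410 = 522
link = 741/522 = 1.419540
Link Year 1→Year 2:
ΣP(Year 2)Q(Year 1) = 9×14 + 4×182 = 126 + 728 = 854
ΣP(Year 1)Q(Year 1) = 9×14 + 3×182 = 126 + 546 = 672
link = 854/672 = 1.270833
Chained index = 100 × 1.419540 × 1.270833 = 180.3999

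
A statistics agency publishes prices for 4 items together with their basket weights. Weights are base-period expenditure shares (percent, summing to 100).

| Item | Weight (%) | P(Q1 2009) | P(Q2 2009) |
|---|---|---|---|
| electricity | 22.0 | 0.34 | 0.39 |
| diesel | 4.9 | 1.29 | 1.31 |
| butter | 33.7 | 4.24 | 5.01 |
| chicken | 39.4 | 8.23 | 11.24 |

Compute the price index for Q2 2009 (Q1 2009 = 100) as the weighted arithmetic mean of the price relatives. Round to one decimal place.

electricity: 22.0 × (0.39/0.34) = 22.0 × 1.147059 = 25.2353
diesel: 4.9 × (1.31/1.29) = 4.9 × 1.015504 = 4.9760
butter: 33.7 × (5.01/4.24) = 33.7 × 1.181604 = 39.8200
chicken: 39.4 × (11.24/8.23) = 39.4 × 1.365735 = 53.8100
Index = Σ wᵢ·(p₁ᵢ/p₀ᵢ) = 25.2353 + 4.9760 + 39.8200 + 53.8100 = 123.8413

123.8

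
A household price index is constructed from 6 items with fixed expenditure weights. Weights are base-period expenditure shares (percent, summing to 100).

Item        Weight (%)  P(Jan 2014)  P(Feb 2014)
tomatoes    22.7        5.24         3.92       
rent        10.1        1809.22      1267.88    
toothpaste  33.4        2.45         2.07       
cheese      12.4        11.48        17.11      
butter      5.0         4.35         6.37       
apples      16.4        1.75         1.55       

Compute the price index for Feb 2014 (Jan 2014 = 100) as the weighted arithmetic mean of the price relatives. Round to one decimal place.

92.6

tomatoes: 22.7 × (3.92/5.24) = 22.7 × 0.748092 = 16.9817
rent: 10.1 × (1267.88/1809.22) = 10.1 × 0.700788 = 7.0780
toothpaste: 33.4 × (2.07/2.45) = 33.4 × 0.844898 = 28.2196
cheese: 12.4 × (17.11/11.48) = 12.4 × 1.490418 = 18.4812
butter: 5.0 × (6.37/4.35) = 5.0 × 1.464368 = 7.3218
apples: 16.4 × (1.55/1.75) = 16.4 × 0.885714 = 14.5257
Index = Σ wᵢ·(p₁ᵢ/p₀ᵢ) = 16.9817 + 7.0780 + 28.2196 + 18.4812 + 7.3218 + 14.5257 = 92.6080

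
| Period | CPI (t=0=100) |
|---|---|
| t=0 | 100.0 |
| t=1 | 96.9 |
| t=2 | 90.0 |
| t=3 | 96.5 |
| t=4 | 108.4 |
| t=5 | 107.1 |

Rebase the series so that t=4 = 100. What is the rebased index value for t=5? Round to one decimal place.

98.8

Rebased(t=5) = 107.1 / 108.4 × 100 = 98.8007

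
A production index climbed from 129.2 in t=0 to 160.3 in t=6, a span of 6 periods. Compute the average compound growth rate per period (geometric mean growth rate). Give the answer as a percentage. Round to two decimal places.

3.66%

Growth factor = (160.3/129.2)^(1/6) = (1.240712)^(1/6) = 1.036602
Growth rate = 1.036602 − 1 = 0.036602 = 3.6602%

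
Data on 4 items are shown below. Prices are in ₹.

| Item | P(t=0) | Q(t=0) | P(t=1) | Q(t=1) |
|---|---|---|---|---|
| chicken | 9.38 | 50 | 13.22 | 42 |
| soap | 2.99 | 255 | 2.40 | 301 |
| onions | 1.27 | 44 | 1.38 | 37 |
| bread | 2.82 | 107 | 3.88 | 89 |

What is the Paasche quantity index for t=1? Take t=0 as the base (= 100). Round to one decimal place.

95.7

Paasche quantity index uses current-period prices as weights.
ΣP(t=1)·Q(t=1) = 13.22×42 + 2.40×301 + 1.38×37 + 3.88×89 = 555.24 + 722.4 + 51.06 + 345.32 = 1674.02
ΣP(t=1)·Q(t=0) = 13.22×50 + 2.40×255 + 1.38×44 + 3.88×107 = 661 + 612 + 60.72 + 415.16 = 1748.88
Index = 1674.02 / 1748.88 × 100 = 95.7195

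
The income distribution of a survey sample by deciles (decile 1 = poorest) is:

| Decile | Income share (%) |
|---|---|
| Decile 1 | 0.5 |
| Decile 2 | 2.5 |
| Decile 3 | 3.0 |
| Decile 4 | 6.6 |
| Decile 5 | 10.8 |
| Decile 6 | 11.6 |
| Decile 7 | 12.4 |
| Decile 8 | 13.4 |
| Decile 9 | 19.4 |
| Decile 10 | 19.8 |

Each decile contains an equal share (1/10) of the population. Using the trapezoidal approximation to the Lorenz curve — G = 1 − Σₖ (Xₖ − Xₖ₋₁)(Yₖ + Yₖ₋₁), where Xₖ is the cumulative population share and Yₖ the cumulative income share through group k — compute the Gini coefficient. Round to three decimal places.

Cumulative income shares Yₖ: 0.0050, 0.0300, 0.0600, 0.1260, 0.2340, 0.3500, 0.4740, 0.6080, 0.8020, 1.0000
Σ (Xₖ−Xₖ₋₁)(Yₖ+Yₖ₋₁) = (1/10)(0.0050+0.0000) + (1/10)(0.0300+0.0050) + (1/10)(0.0600+0.0300) + (1/10)(0.1260+0.0600) + (1/10)(0.2340+0.1260) + (1/10)(0.3500+0.2340) + (1/10)(0.4740+0.3500) + (1/10)(0.6080+0.4740) + (1/10)(0.8020+0.6080) + (1/10)(1.0000+0.8020)
  = 0.0005 + 0.0035 + 0.0090 + 0.0186 + 0.0360 + 0.0584 + 0.0824 + 0.1082 + 0.1410 + 0.1802 = 0.6378
G = 1 − 0.6378 = 0.3622

0.362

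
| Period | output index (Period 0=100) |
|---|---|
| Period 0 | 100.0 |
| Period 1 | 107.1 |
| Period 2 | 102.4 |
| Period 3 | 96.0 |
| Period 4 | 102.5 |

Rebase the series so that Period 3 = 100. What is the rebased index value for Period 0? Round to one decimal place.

104.2

Rebased(Period 0) = 100.0 / 96.0 × 100 = 104.1667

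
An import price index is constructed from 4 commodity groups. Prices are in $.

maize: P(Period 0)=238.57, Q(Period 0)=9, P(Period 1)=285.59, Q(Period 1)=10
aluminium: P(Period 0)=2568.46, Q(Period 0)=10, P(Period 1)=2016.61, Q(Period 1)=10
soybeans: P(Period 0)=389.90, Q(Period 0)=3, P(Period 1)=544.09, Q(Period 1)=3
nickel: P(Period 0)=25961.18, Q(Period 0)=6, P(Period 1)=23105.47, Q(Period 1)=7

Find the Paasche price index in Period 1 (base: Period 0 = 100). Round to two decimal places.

Paasche price index uses current-period quantities as weights.
ΣP(Period 1)·Q(Period 1) = 285.59×10 + 2016.61×10 + 544.09×3 + 23105.47×7 = 2855.9 + 20166.1 + 1632.27 + 161738.29 = 186392.56
ΣP(Period 0)·Q(Period 1) = 238.57×10 + 2568.46×10 + 389.90×3 + 25961.18×7 = 2385.7 + 25684.6 + 1169.7 + 181728.26 = 210968.26
Index = 186392.56 / 210968.26 × 100 = 88.3510

88.35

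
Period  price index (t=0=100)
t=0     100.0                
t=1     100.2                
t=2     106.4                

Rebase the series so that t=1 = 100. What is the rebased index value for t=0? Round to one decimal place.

Rebased(t=0) = 100.0 / 100.2 × 100 = 99.8004

99.8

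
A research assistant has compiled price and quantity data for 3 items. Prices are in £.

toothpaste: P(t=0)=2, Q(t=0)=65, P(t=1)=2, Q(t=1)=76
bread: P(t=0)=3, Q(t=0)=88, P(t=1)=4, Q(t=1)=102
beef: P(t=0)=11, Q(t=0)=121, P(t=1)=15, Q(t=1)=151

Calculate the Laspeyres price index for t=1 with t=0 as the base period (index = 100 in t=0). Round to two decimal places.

133.16

Laspeyres price index uses base-period quantities as weights.
ΣP(t=1)·Q(t=0) = 2×65 + 4×88 + 15×121 = 130 + 352 + 1815 = 2297
ΣP(t=0)·Q(t=0) = 2×65 + 3×88 + 11×121 = 130 + 264 + 1331 = 1725
Index = 2297 / 1725 × 100 = 133.1594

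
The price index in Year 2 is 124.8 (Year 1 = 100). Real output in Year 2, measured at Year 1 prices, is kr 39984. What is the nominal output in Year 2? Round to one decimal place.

49900.0

Nominal = Real × (Index/100) = 39984 × (124.8/100)
        = 39984 × 1.248 = 49900.0320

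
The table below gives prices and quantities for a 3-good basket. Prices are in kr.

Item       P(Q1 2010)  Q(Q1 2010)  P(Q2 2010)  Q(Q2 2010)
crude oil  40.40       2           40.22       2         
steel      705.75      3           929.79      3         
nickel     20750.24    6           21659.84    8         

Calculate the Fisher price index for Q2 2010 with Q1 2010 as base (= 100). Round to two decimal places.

Laspeyres component (base-period weights):
ΣP(Q2 2010)Q(Q1 2010) = 40.22×2 + 929.79×3 + 21659.84×6 = 80.44 + 2789.37 + 129959.04 = 132828.85
ΣP(Q1 2010)Q(Q1 2010) = 40.40×2 + 705.75×3 + 20750.24×6 = 80.8 + 2117.25 + 124501.44 = 126699.49
L = 132828.85 / 126699.49 × 100 = 104.8377
Paasche component (current-period weights):
ΣP(Q2 2010)Q(Q2 2010) = 40.22×2 + 929.79×3 + 21659.84×8 = 80.44 + 2789.37 + 173278.72 = 176148.53
ΣP(Q1 2010)Q(Q2 2010) = 40.40×2 + 705.75×3 + 20750.24×8 = 80.8 + 2117.25 + 166001.92 = 168199.97
P = 176148.53 / 168199.97 × 100 = 104.7257
Fisher = √(L × P) = √(104.8377 × 104.7257) = 104.7817

104.78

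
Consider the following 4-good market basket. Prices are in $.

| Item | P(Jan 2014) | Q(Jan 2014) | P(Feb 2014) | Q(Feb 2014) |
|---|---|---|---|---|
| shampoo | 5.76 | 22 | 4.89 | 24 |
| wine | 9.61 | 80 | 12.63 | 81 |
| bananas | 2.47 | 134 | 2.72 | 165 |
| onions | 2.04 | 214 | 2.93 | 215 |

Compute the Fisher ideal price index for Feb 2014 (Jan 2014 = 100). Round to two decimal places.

Laspeyres component (base-period weights):
ΣP(Feb 2014)Q(Jan 2014) = 4.89×22 + 12.63×80 + 2.72×134 + 2.93×214 = 107.58 + 1010.4 + 364.48 + 627.02 = 2109.48
ΣP(Jan 2014)Q(Jan 2014) = 5.76×22 + 9.61×80 + 2.47×134 + 2.04×214 = 126.72 + 768.8 + 330.98 + 436.56 = 1663.06
L = 2109.48 / 1663.06 × 100 = 126.8433
Paasche component (current-period weights):
ΣP(Feb 2014)Q(Feb 2014) = 4.89×24 + 12.63×81 + 2.72×165 + 2.93×215 = 117.36 + 1023.03 + 448.8 + 629.95 = 2219.14
ΣP(Jan 2014)Q(Feb 2014) = 5.76×24 + 9.61×81 + 2.47×165 + 2.04×215 = 138.24 + 778.41 + 407.55 + 438.6 = 1762.8
P = 2219.14 / 1762.8 × 100 = 125.8872
Fisher = √(L × P) = √(126.8433 × 125.8872) = 126.3644

126.36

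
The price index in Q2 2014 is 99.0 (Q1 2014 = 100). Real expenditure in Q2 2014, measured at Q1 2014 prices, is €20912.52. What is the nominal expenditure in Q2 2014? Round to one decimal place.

Nominal = Real × (Index/100) = 20912.52 × (99.0/100)
        = 20912.52 × 0.990 = 20703.3948

20703.4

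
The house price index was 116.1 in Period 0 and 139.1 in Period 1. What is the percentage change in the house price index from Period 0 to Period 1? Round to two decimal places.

19.81%

Change = (139.1 − 116.1) / 116.1 × 100
       = 23.0 / 116.1 × 100 = 19.8105%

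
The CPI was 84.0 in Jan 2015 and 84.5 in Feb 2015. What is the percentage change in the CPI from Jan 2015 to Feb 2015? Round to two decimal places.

Change = (84.5 − 84.0) / 84.0 × 100
       = 0.5 / 84.0 × 100 = 0.5952%

0.60%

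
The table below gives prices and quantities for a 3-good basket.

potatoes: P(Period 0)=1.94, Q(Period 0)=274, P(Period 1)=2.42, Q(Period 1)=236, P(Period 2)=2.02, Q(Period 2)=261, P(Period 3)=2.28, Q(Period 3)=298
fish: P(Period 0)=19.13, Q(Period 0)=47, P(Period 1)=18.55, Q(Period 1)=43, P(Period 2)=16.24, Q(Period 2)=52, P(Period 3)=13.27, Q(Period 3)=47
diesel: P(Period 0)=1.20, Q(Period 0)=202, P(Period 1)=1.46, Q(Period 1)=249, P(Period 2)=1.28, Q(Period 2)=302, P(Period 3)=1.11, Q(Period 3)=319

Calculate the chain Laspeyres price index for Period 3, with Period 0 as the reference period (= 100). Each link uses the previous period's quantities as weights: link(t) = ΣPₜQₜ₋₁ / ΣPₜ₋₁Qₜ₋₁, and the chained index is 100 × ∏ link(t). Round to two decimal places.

Link Period 0→Period 1:
ΣP(Period 1)Q(Period 0) = 2.42×274 + 18.55×47 + 1.46×202 = 663.08 + 871.85 + 294.92 = 1829.85
ΣP(Period 0)Q(Period 0) = 1.94×274 + 19.13×47 + 1.20×202 = 531.56 + 899.11 + 242.4 = 1673.07
link = 1829.85/1673.07 = 1.093708
Link Period 1→Period 2:
ΣP(Period 2)Q(Period 1) = 2.02×236 + 16.24×43 + 1.28×249 = 476.72 + 698.32 + 318.72 = 1493.76
ΣP(Period 1)Q(Period 1) = 2.42×236 + 18.55×43 + 1.46×249 = 571.12 + 797.65 + 363.54 = 1732.31
link = 1493.76/1732.31 = 0.862294
Link Period 2→Period 3:
ΣP(Period 3)Q(Period 2) = 2.28×261 + 13.27×52 + 1.11×302 = 595.08 + 690.04 + 335.22 = 1620.34
ΣP(Period 2)Q(Period 2) = 2.02×261 + 16.24×52 + 1.28×302 = 527.22 + 844.48 + 386.56 = 1758.26
link = 1620.34/1758.26 = 0.921559
Chained index = 100 × 1.093708 × 0.862294 × 0.921559 = 86.9120

86.91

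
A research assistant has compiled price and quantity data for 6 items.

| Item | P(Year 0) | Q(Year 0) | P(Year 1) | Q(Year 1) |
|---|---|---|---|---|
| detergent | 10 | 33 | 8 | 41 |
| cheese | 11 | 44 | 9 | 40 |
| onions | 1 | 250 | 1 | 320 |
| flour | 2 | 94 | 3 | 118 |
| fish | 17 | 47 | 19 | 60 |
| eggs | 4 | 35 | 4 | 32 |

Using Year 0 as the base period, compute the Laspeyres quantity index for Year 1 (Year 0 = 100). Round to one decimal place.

116.6

Laspeyres quantity index uses base-period prices as weights.
ΣP(Year 0)·Q(Year 1) = 10×41 + 11×40 + 1×320 + 2×118 + 17×60 + 4×32 = 410 + 440 + 320 + 236 + 1020 + 128 = 2554
ΣP(Year 0)·Q(Year 0) = 10×33 + 11×44 + 1×250 + 2×94 + 17×47 + 4×35 = 330 + 484 + 250 + 188 + 799 + 140 = 2191
Index = 2554 / 2191 × 100 = 116.5678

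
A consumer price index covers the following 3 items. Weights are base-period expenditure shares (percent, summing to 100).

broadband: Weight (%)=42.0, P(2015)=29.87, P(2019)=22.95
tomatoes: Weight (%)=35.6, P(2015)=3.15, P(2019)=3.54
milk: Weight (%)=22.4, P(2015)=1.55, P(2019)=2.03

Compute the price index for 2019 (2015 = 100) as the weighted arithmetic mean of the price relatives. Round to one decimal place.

101.6

broadband: 42.0 × (22.95/29.87) = 42.0 × 0.768329 = 32.2698
tomatoes: 35.6 × (3.54/3.15) = 35.6 × 1.123810 = 40.0076
milk: 22.4 × (2.03/1.55) = 22.4 × 1.309677 = 29.3368
Index = Σ wᵢ·(p₁ᵢ/p₀ᵢ) = 32.2698 + 40.0076 + 29.3368 = 101.6142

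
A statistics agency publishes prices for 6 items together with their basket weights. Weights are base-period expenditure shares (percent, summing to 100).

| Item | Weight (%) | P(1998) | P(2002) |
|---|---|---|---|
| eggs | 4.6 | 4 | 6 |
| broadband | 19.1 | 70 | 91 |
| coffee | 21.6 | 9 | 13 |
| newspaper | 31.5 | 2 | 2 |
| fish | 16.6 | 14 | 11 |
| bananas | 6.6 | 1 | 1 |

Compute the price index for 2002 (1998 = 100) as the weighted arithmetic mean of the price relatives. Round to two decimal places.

114.07

eggs: 4.6 × (6/4) = 4.6 × 1.500000 = 6.9000
broadband: 19.1 × (91/70) = 19.1 × 1.300000 = 24.8300
coffee: 21.6 × (13/9) = 21.6 × 1.444444 = 31.2000
newspaper: 31.5 × (2/2) = 31.5 × 1.000000 = 31.5000
fish: 16.6 × (11/14) = 16.6 × 0.785714 = 13.0429
bananas: 6.6 × (1/1) = 6.6 × 1.000000 = 6.6000
Index = Σ wᵢ·(p₁ᵢ/p₀ᵢ) = 6.9000 + 24.8300 + 31.2000 + 31.5000 + 13.0429 + 6.6000 = 114.0729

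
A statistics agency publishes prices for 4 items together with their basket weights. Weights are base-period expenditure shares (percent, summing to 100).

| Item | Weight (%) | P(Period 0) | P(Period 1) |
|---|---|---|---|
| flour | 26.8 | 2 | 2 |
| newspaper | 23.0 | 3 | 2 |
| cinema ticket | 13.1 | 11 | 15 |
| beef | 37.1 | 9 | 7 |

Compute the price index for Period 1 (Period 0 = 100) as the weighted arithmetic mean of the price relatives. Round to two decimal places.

flour: 26.8 × (2/2) = 26.8 × 1.000000 = 26.8000
newspaper: 23.0 × (2/3) = 23.0 × 0.666667 = 15.3333
cinema ticket: 13.1 × (15/11) = 13.1 × 1.363636 = 17.8636
beef: 37.1 × (7/9) = 37.1 × 0.777778 = 28.8556
Index = Σ wᵢ·(p₁ᵢ/p₀ᵢ) = 26.8000 + 15.3333 + 17.8636 + 28.8556 = 88.8525

88.85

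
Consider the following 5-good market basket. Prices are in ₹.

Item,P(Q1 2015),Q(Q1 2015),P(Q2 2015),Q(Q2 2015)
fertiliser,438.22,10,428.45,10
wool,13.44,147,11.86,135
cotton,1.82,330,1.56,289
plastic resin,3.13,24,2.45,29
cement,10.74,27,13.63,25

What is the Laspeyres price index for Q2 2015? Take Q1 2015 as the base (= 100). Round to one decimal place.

95.2

Laspeyres price index uses base-period quantities as weights.
ΣP(Q2 2015)·Q(Q1 2015) = 428.45×10 + 11.86×147 + 1.56×330 + 2.45×24 + 13.63×27 = 4284.5 + 1743.42 + 514.8 + 58.8 + 368.01 = 6969.53
ΣP(Q1 2015)·Q(Q1 2015) = 438.22×10 + 13.44×147 + 1.82×330 + 3.13×24 + 10.74×27 = 4382.2 + 1975.68 + 600.6 + 75.12 + 289.98 = 7323.58
Index = 6969.53 / 7323.58 × 100 = 95.1656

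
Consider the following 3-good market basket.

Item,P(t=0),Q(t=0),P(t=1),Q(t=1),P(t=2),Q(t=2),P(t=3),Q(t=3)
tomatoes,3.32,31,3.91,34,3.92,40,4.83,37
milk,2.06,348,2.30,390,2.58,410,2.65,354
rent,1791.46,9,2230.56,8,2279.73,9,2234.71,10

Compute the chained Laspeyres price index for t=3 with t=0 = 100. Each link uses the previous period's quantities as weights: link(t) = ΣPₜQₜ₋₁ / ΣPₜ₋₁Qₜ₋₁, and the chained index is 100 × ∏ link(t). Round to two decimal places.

125.24

Link t=0→t=1:
ΣP(t=1)Q(t=0) = 3.91×31 + 2.30×348 + 2230.56×9 = 121.21 + 800.4 + 20075.04 = 20996.65
ΣP(t=0)Q(t=0) = 3.32×31 + 2.06×348 + 1791.46×9 = 102.92 + 716.88 + 16123.14 = 16942.94
link = 20996.65/16942.94 = 1.239257
Link t=1→t=2:
ΣP(t=2)Q(t=1) = 3.92×34 + 2.58×390 + 2279.73×8 = 133.28 + 1006.2 + 18237.84 = 19377.32
ΣP(t=1)Q(t=1) = 3.91×34 + 2.30×390 + 2230.56×8 = 132.94 + 897 + 17844.48 = 18874.42
link = 19377.32/18874.42 = 1.026645
Link t=2→t=3:
ΣP(t=3)Q(t=2) = 4.83×40 + 2.65×410 + 2234.71×9 = 193.2 + 1086.5 + 20112.39 = 21392.09
ΣP(t=2)Q(t=2) = 3.92×40 + 2.58×410 + 2279.73×9 = 156.8 + 1057.8 + 20517.57 = 21732.17
link = 21392.09/21732.17 = 0.984351
Chained index = 100 × 1.239257 × 1.026645 × 0.984351 = 125.2367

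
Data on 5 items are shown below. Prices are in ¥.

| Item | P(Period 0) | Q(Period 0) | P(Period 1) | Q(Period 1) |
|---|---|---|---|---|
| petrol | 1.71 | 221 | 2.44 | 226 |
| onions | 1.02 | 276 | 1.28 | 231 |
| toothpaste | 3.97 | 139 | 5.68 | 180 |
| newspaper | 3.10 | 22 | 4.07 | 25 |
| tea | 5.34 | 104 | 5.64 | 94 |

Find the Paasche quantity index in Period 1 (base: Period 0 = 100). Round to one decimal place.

Paasche quantity index uses current-period prices as weights.
ΣP(Period 1)·Q(Period 1) = 2.44×226 + 1.28×231 + 5.68×180 + 4.07×25 + 5.64×94 = 551.44 + 295.68 + 1022.4 + 101.75 + 530.16 = 2501.43
ΣP(Period 1)·Q(Period 0) = 2.44×221 + 1.28×276 + 5.68×139 + 4.07×22 + 5.64×104 = 539.24 + 353.28 + 789.52 + 89.54 + 586.56 = 2358.14
Index = 2501.43 / 2358.14 × 100 = 106.0764

106.1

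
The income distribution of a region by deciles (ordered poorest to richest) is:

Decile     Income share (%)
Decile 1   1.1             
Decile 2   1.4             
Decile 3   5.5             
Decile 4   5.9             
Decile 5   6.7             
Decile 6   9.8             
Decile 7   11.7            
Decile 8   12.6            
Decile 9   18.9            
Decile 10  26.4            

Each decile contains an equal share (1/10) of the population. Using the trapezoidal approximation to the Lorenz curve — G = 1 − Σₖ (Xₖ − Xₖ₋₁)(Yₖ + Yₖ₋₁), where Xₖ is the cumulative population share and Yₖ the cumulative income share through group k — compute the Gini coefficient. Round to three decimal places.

0.406

Cumulative income shares Yₖ: 0.0110, 0.0250, 0.0800, 0.1390, 0.2060, 0.3040, 0.4210, 0.5470, 0.7360, 1.0000
Σ (Xₖ−Xₖ₋₁)(Yₖ+Yₖ₋₁) = (1/10)(0.0110+0.0000) + (1/10)(0.0250+0.0110) + (1/10)(0.0800+0.0250) + (1/10)(0.1390+0.0800) + (1/10)(0.2060+0.1390) + (1/10)(0.3040+0.2060) + (1/10)(0.4210+0.3040) + (1/10)(0.5470+0.4210) + (1/10)(0.7360+0.5470) + (1/10)(1.0000+0.7360)
  = 0.0011 + 0.0036 + 0.0105 + 0.0219 + 0.0345 + 0.0510 + 0.0725 + 0.0968 + 0.1283 + 0.1736 = 0.5938
G = 1 − 0.5938 = 0.4062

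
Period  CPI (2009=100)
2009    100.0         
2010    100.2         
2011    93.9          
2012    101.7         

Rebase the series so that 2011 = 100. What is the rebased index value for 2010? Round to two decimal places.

106.71

Rebased(2010) = 100.2 / 93.9 × 100 = 106.7093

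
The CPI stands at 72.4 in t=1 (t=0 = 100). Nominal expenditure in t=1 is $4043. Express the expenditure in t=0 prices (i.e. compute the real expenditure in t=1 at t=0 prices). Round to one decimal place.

5584.3

Real = Nominal ÷ (Index/100) = 4043 ÷ (72.4/100)
     = 4043 ÷ 0.724 = 5584.2541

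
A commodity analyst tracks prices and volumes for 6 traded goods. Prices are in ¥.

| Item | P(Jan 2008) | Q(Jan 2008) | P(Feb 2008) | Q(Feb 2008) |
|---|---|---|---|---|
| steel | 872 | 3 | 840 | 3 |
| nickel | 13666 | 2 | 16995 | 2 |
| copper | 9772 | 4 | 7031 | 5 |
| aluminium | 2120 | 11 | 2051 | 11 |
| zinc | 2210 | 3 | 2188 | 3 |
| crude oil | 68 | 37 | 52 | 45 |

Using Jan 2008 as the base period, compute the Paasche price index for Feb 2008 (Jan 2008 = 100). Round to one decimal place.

92.2

Paasche price index uses current-period quantities as weights.
ΣP(Feb 2008)·Q(Feb 2008) = 840×3 + 16995×2 + 7031×5 + 2051×11 + 2188×3 + 52×45 = 2520 + 33990 + 35155 + 22561 + 6564 + 2340 = 103130
ΣP(Jan 2008)·Q(Feb 2008) = 872×3 + 13666×2 + 9772×5 + 2120×11 + 2210×3 + 68×45 = 2616 + 27332 + 48860 + 23320 + 6630 + 3060 = 111818
Index = 103130 / 111818 × 100 = 92.2302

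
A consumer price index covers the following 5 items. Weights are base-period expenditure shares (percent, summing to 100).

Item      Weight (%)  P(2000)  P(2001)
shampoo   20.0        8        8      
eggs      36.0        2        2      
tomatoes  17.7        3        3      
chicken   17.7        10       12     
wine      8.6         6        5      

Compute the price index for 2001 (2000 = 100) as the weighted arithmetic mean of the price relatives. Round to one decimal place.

shampoo: 20.0 × (8/8) = 20.0 × 1.000000 = 20.0000
eggs: 36.0 × (2/2) = 36.0 × 1.000000 = 36.0000
tomatoes: 17.7 × (3/3) = 17.7 × 1.000000 = 17.7000
chicken: 17.7 × (12/10) = 17.7 × 1.200000 = 21.2400
wine: 8.6 × (5/6) = 8.6 × 0.833333 = 7.1667
Index = Σ wᵢ·(p₁ᵢ/p₀ᵢ) = 20.0000 + 36.0000 + 17.7000 + 21.2400 + 7.1667 = 102.1067

102.1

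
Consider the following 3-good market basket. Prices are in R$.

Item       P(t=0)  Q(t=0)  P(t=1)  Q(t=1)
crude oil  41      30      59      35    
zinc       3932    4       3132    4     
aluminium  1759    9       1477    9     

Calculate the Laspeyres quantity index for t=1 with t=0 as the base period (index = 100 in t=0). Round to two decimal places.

Laspeyres quantity index uses base-period prices as weights.
ΣP(t=0)·Q(t=1) = 41×35 + 3932×4 + 1759×9 = 1435 + 15728 + 15831 = 32994
ΣP(t=0)·Q(t=0) = 41×30 + 3932×4 + 1759×9 = 1230 + 15728 + 15831 = 32789
Index = 32994 / 32789 × 100 = 100.6252

100.63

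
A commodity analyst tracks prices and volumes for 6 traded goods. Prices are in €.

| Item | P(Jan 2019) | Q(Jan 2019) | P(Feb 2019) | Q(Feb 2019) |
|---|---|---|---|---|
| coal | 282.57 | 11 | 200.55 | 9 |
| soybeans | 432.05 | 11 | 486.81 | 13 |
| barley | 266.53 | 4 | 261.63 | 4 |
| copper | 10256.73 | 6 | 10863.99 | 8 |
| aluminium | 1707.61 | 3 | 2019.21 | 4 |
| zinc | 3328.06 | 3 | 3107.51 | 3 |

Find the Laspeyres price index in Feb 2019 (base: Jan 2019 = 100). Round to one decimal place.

104.2

Laspeyres price index uses base-period quantities as weights.
ΣP(Feb 2019)·Q(Jan 2019) = 200.55×11 + 486.81×11 + 261.63×4 + 10863.99×6 + 2019.21×3 + 3107.51×3 = 2206.05 + 5354.91 + 1046.52 + 65183.94 + 6057.63 + 9322.53 = 89171.58
ΣP(Jan 2019)·Q(Jan 2019) = 282.57×11 + 432.05×11 + 266.53×4 + 10256.73×6 + 1707.61×3 + 3328.06×3 = 3108.27 + 4752.55 + 1066.12 + 61540.38 + 5122.83 + 9984.18 = 85574.33
Index = 89171.58 / 85574.33 × 100 = 104.2037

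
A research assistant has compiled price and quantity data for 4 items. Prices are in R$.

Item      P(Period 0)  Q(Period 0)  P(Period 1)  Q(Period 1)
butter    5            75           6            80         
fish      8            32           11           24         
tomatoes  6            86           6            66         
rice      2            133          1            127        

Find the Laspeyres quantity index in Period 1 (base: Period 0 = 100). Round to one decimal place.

Laspeyres quantity index uses base-period prices as weights.
ΣP(Period 0)·Q(Period 1) = 5×80 + 8×24 + 6×66 + 2×127 = 400 + 192 + 396 + 254 = 1242
ΣP(Period 0)·Q(Period 0) = 5×75 + 8×32 + 6×86 + 2×133 = 375 + 256 + 516 + 266 = 1413
Index = 1242 / 1413 × 100 = 87.8981

87.9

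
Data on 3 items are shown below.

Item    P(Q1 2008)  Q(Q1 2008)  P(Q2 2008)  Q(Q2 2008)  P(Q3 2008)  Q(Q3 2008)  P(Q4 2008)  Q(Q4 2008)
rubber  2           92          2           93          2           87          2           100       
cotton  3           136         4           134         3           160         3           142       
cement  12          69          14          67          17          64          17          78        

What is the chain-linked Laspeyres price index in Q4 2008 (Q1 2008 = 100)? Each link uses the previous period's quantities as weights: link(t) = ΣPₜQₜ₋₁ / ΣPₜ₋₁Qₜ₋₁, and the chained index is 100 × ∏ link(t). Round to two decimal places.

Link Q1 2008→Q2 2008:
ΣP(Q2 2008)Q(Q1 2008) = 2×92 + 4×136 + 14×69 = 184 + 544 + 966 = 1694
ΣP(Q1 2008)Q(Q1 2008) = 2×92 + 3×136 + 12×69 = 184 + 408 + 828 = 1420
link = 1694/1420 = 1.192958
Link Q2 2008→Q3 2008:
ΣP(Q3 2008)Q(Q2 2008) = 2×93 + 3×134 + 17×67 = 186 + 402 + 1139 = 1727
ΣP(Q2 2008)Q(Q2 2008) = 2×93 + 4×134 + 14×67 = 186 + 536 + 938 = 1660
link = 1727/1660 = 1.040361
Link Q3 2008→Q4 2008:
ΣP(Q4 2008)Q(Q3 2008) = 2×87 + 3×160 + 17×64 = 174 + 480 + 1088 = 1742
ΣP(Q3 2008)Q(Q3 2008) = 2×87 + 3×160 + 17×64 = 174 + 480 + 1088 = 1742
link = 1742/1742 = 1.000000
Chained index = 100 × 1.192958 × 1.040361 × 1.000000 = 124.1107

124.11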